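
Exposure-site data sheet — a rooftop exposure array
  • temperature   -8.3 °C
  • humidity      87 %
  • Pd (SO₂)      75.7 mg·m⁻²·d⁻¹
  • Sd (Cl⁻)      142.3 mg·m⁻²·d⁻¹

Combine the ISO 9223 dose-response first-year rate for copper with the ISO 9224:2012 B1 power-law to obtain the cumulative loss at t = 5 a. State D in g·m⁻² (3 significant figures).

copper: f(T) = +0.126·(T−10) [T≤10 °C] = -2.3058
  Pd branch = 0.0053·Pd^0.26·e^(0.059·RH+f) = 0.2759 μm/a
  Sd branch = 0.01025·Sd^0.27·e^(0.036·RH+0.049·T) = 0.5966 μm/a
  r_corr = 0.2759 + 0.5966 = 0.8724 μm/a
ISO 9224: D(t) = r_corr · t^b with b = 0.667 (copper, B1)
  D(5) = 0.8724 × 5^0.667 = 0.8724 × 2.926 = 2.552 μm
  Mass loss = 2.552 μm × 8.96 g/cm³ = 22.87 g·m⁻²

D(5) = 22.9 g·m⁻²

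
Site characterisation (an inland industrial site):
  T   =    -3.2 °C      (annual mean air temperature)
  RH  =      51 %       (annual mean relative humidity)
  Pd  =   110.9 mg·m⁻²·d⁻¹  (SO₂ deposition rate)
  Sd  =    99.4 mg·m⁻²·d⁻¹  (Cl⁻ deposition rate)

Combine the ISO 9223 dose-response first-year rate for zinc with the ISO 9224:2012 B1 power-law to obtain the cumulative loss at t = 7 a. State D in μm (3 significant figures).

D(7) = 4.49 μm

zinc: temperature factor f = +0.038·(-13.2) = -0.5016
  SO₂ term: 0.0129·110.9^0.44·exp(0.046·51-0.5016) = 0.6477
  Cl⁻ term: 0.0175·99.4^0.57·exp(0.008·51+0.085·-3.2) = 0.2758
  r_corr = 0.6477 + 0.2758 = 0.9235 μm/a
Long-term exponent b (ISO 9224 Table 2, B1) = 0.813
  D(7) = 0.9235 × 7^0.813 = 0.9235 × 4.865 = 4.493 μm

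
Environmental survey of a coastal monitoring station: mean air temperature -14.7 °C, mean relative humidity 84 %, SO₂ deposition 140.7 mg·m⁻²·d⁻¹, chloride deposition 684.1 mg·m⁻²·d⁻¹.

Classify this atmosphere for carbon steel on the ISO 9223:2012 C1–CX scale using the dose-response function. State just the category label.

C4

carbon steel: T≤10 °C ⇒ hinge +0.150·(-14.7−10) = -3.7050
  SO₂ term: 1.77·140.7^0.52·exp(0.02·84-3.7050) = 3.059
  Cl⁻ term: 0.102·684.1^0.62·exp(0.033·84+0.04·-14.7) = 51.86
  r_corr = 3.059 + 51.86 = 54.92 μm/a
ISO 9223 Table 2 (carbon steel): 50 < 54.9 ≤ 80 μm/a ⇒ C4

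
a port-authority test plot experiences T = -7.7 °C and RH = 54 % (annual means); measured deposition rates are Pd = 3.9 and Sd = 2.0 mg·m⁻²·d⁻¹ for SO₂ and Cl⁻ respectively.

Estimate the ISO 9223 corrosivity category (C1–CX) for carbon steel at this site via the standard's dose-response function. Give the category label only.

C2

carbon steel: temperature factor f = +0.150·(-17.7) = -2.6550
  SO₂ term: 1.77·3.9^0.52·exp(0.02·54-2.6550) = 0.7436
  Cl⁻ term: 0.102·2.0^0.62·exp(0.033·54+0.04·-7.7) = 0.6845
  r_corr = 0.7436 + 0.6845 = 1.428 μm/a
ISO 9223 Table 2 (carbon steel): 1.3 < 1.43 ≤ 25 μm/a ⇒ C2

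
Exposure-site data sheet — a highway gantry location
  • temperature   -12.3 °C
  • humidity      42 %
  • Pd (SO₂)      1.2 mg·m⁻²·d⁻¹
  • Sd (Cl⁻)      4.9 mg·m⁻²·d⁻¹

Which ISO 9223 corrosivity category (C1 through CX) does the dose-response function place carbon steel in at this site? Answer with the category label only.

C1

carbon steel: T≤10 °C ⇒ hinge +0.150·(-12.3−10) = -3.3450
  sulphur-dioxide contribution → 0.1589 μm/a
  chloride contribution → 0.668 μm/a
  ⇒ r_corr(carbon steel) = 0.8269 μm/a
Category bounds: 0…1.3 μm/a bracket r_corr ⇒ C1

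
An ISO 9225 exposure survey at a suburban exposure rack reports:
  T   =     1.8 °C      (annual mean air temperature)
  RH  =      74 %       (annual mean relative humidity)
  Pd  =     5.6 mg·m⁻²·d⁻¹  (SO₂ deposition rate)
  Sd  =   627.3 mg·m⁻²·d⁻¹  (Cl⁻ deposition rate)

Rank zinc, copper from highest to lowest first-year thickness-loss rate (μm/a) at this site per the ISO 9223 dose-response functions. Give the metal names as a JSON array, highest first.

zinc: temperature factor f = +0.038·(-8.2) = -0.3116
  SO₂ term: 0.0129·5.6^0.44·exp(0.046·74-0.3116) = 0.6065
  Cl⁻ term: 0.0175·627.3^0.57·exp(0.008·74+0.085·1.8) = 1.449
  r_corr = 0.6065 + 1.449 = 2.056 μm/a
copper: f(T) = +0.126·(T−10) [T≤10 °C] = -1.0332
  Pd branch = 0.0053·Pd^0.26·e^(0.059·RH+f) = 0.2324 μm/a
  Cl⁻ term: 0.01025·627.3^0.27·exp(0.036·74+0.049·1.8) = 0.9148
  r_corr = 0.2324 + 0.9148 = 1.147 μm/a
Ordering by μm/a: zinc (2.06) > copper (1.15)

["zinc", "copper"]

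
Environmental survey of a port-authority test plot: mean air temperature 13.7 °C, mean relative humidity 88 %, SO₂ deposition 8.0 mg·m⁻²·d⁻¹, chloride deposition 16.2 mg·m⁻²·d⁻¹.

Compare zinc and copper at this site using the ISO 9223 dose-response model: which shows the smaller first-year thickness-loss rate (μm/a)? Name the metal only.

zinc

zinc: temperature factor f = -0.071·(3.7) = -0.2627
  Pd branch = 0.0129·Pd^0.44·e^(0.046·RH+f) = 1.419 μm/a
  Cl⁻ term: 0.0175·16.2^0.57·exp(0.008·88+0.085·13.7) = 0.5546
  r_corr = 1.419 + 0.5546 = 1.973 μm/a
copper: f(T) = -0.080·(T−10) [T>10 °C] = -0.2960
  Pd branch = 0.0053·Pd^0.26·e^(0.059·RH+f) = 1.217 μm/a
  Sd branch = 0.01025·Sd^0.27·e^(0.036·RH+0.049·T) = 1.011 μm/a
  sum: 1.217 + 1.011 → r_corr = 2.228 μm/a
Ordering by μm/a: copper (2.23) > zinc (1.97)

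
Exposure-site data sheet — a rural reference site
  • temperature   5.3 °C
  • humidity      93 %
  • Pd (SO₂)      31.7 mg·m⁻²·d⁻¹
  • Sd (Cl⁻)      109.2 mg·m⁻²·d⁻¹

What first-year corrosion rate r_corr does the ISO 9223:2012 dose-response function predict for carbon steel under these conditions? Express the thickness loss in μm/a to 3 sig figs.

r_corr = 83.7 μm/a

carbon steel: temperature factor f = +0.150·(-4.7) = -0.7050
  Pd branch = 1.77·Pd^0.52·e^(0.02·RH+f) = 33.89 μm/a
  Sd branch = 0.102·Sd^0.62·e^(0.033·RH+0.04·T) = 49.8 μm/a
  sum: 33.89 + 49.8 → r_corr = 83.69 μm/a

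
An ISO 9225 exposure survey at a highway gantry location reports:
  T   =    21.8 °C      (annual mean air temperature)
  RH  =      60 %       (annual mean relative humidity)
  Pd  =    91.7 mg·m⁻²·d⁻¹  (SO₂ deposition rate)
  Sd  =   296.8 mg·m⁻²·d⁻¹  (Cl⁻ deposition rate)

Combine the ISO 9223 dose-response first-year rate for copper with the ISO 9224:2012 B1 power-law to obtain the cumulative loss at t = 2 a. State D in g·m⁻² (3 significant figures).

D(2) = 20.4 g·m⁻²

copper: f(T) = -0.080·(T−10) [T>10 °C] = -0.9440
  SO₂ term: 0.0053·91.7^0.26·exp(0.059·60-0.9440) = 0.2301
  Cl⁻ term: 0.01025·296.8^0.27·exp(0.036·60+0.049·21.8) = 1.203
  sum: 0.2301 + 1.203 → r_corr = 1.433 μm/a
ISO 9224: D(t) = r_corr · t^b with b = 0.667 (copper, B1)
  D(2) = 1.433 × 2^0.667 = 1.433 × 1.588 = 2.275 μm
  Mass loss = 2.275 μm × 8.96 g/cm³ = 20.39 g·m⁻²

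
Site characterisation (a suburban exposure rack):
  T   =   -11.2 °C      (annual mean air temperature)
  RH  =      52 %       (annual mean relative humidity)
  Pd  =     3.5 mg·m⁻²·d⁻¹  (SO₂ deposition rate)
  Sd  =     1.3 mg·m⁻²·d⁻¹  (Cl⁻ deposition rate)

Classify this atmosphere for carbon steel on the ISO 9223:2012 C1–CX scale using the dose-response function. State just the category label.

carbon steel: f(T) = +0.150·(T−10) [T≤10 °C] = -3.1800
  sulphur-dioxide contribution → 0.3995 μm/a
  chloride contribution → 0.4265 μm/a
  ⇒ r_corr(carbon steel) = 0.826 μm/a
Category bounds: 0…1.3 μm/a bracket r_corr ⇒ C1

C1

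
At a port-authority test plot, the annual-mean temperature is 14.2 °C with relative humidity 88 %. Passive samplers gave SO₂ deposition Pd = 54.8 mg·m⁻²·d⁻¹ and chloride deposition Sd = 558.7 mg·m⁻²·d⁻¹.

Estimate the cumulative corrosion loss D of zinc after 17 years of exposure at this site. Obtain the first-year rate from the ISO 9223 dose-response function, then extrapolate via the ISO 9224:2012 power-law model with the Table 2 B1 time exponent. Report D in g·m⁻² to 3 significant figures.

zinc: T>10 °C ⇒ hinge -0.071·(14.2−10) = -0.2982
  Pd branch = 0.0129·Pd^0.44·e^(0.046·RH+f) = 3.193 μm/a
  Sd branch = 0.0175·Sd^0.57·e^(0.008·RH+0.085·T) = 4.354 μm/a
  sum: 3.193 + 4.354 → r_corr = 7.547 μm/a
Power-law: D(17) = r_corr · 17^0.813
  D(17) = 7.547 × 17^0.813 = 7.547 × 10.01 = 75.53 μm
  Mass loss = 75.53 μm × 7.14 g/cm³ = 539.3 g·m⁻²

D(17) = 539 g·m⁻²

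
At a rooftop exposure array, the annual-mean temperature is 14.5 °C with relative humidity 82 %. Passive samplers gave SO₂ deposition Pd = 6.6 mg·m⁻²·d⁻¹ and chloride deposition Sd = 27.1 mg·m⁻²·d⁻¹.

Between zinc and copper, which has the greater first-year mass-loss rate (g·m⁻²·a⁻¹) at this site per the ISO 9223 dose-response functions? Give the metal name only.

zinc: T>10 °C ⇒ hinge -0.071·(14.5−10) = -0.3195
  sulphur-dioxide contribution → 0.9345 μm/a
  chloride contribution → 0.7586 μm/a
  ⇒ r_corr(zinc) = 1.693 μm/a
  mass loss = 1.693 μm/a × 7.14 g/cm³ = 12.09 g·m⁻²·a⁻¹
copper: f(T) = -0.080·(T−10) [T>10 °C] = -0.3600
  sulphur-dioxide contribution → 0.7623 μm/a
  chloride contribution → 0.9733 μm/a
  total first-year rate 1.736 μm/a
  mass loss = 1.736 μm/a × 8.96 g/cm³ = 15.55 g·m⁻²·a⁻¹
Ordering by g·m⁻²·a⁻¹: copper (15.6) > zinc (12.1)

copper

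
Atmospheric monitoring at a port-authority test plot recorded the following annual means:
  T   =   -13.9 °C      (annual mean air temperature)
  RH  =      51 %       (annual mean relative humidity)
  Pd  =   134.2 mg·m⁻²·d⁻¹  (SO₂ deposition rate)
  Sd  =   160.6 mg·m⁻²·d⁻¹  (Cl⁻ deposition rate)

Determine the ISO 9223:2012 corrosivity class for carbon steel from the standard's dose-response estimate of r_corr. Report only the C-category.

carbon steel: f(T) = +0.150·(T−10) [T≤10 °C] = -3.5850
  SO₂ term: 1.77·134.2^0.52·exp(0.02·51-3.5850) = 1.74
  Sd branch = 0.102·Sd^0.62·e^(0.033·RH+0.04·T) = 7.339 μm/a
  sum: 1.74 + 7.339 → r_corr = 9.078 μm/a
Category bounds: 1.3…25 μm/a bracket r_corr ⇒ C2

C2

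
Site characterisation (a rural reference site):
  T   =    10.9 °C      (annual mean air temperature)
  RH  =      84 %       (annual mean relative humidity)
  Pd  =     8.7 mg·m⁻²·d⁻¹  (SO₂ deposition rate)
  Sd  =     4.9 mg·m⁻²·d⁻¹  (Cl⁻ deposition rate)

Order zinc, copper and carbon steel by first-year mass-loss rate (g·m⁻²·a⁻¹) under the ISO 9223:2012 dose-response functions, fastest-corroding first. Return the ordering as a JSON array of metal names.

["carbon steel", "copper", "zinc"]

zinc: T>10 °C ⇒ hinge -0.071·(10.9−10) = -0.0639
  Pd branch = 0.0129·Pd^0.44·e^(0.046·RH+f) = 1.494 μm/a
  Cl⁻ term: 0.0175·4.9^0.57·exp(0.008·84+0.085·10.9) = 0.2141
  r_corr = 1.494 + 0.2141 = 1.708 μm/a
  mass loss = 1.708 μm/a × 7.14 g/cm³ = 12.2 g·m⁻²·a⁻¹
copper: T>10 °C ⇒ hinge -0.080·(10.9−10) = -0.0720
  Pd branch = 0.0053·Pd^0.26·e^(0.059·RH+f) = 1.229 μm/a
  Sd branch = 0.01025·Sd^0.27·e^(0.036·RH+0.049·T) = 0.5525 μm/a
  sum: 1.229 + 0.5525 → r_corr = 1.782 μm/a
  mass loss = 1.782 μm/a × 8.96 g/cm³ = 15.96 g·m⁻²·a⁻¹
carbon steel: T>10 °C ⇒ hinge -0.054·(10.9−10) = -0.0486
  SO₂ term: 1.77·8.7^0.52·exp(0.02·84-0.0486) = 27.86
  Sd branch = 0.102·Sd^0.62·e^(0.033·RH+0.04·T) = 6.757 μm/a
  r_corr = 27.86 + 6.757 = 34.62 μm/a
  mass loss = 34.62 μm/a × 7.85 g/cm³ = 271.8 g·m⁻²·a⁻¹
Ordering by g·m⁻²·a⁻¹: carbon steel (272) > copper (16) > zinc (12.2)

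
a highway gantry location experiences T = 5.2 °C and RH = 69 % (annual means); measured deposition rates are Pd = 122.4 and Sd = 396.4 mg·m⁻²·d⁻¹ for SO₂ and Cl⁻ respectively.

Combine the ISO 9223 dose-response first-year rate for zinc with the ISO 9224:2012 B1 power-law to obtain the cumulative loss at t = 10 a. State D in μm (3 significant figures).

D(10) = 23.2 μm

zinc: T≤10 °C ⇒ hinge +0.038·(5.2−10) = -0.1824
  SO₂ term: 0.0129·122.4^0.44·exp(0.046·69-0.1824) = 2.13
  Sd branch = 0.0175·Sd^0.57·e^(0.008·RH+0.085·T) = 1.431 μm/a
  r_corr = 2.13 + 1.431 = 3.561 μm/a
Power-law: D(10) = r_corr · 10^0.813
  D(10) = 3.561 × 10^0.813 = 3.561 × 6.501 = 23.15 μm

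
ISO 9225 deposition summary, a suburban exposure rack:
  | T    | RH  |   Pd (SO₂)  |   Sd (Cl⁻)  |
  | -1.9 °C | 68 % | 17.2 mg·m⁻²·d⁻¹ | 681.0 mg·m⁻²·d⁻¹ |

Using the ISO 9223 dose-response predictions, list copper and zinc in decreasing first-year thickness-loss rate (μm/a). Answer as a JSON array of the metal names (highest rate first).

["zinc", "copper"]

copper: temperature factor f = +0.126·(-11.9) = -1.4994
  Pd branch = 0.0053·Pd^0.26·e^(0.059·RH+f) = 0.137 μm/a
  Sd branch = 0.01025·Sd^0.27·e^(0.036·RH+0.049·T) = 0.6286 μm/a
  sum: 0.137 + 0.6286 → r_corr = 0.7656 μm/a
zinc: temperature factor f = +0.038·(-11.9) = -0.4522
  SO₂ term: 0.0129·17.2^0.44·exp(0.046·68-0.4522) = 0.6551
  Sd branch = 0.0175·Sd^0.57·e^(0.008·RH+0.085·T) = 1.057 μm/a
  r_corr = 0.6551 + 1.057 = 1.712 μm/a
Ordering by μm/a: zinc (1.71) > copper (0.766)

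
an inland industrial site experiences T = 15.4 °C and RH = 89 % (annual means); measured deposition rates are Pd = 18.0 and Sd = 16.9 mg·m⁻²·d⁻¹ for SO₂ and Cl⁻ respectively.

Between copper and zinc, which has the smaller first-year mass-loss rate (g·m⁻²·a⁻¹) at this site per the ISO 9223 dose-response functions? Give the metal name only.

copper: f(T) = -0.080·(T−10) [T>10 °C] = -0.4320
  Pd branch = 0.0053·Pd^0.26·e^(0.059·RH+f) = 1.392 μm/a
  Cl⁻ term: 0.01025·16.9^0.27·exp(0.036·89+0.049·15.4) = 1.152
  sum: 1.392 + 1.152 → r_corr = 2.544 μm/a
  mass loss = 2.544 μm/a × 8.96 g/cm³ = 22.79 g·m⁻²·a⁻¹
zinc: f(T) = -0.071·(T−10) [T>10 °C] = -0.3834
  Pd branch = 0.0129·Pd^0.44·e^(0.046·RH+f) = 1.881 μm/a
  Sd branch = 0.0175·Sd^0.57·e^(0.008·RH+0.085·T) = 0.6617 μm/a
  sum: 1.881 + 0.6617 → r_corr = 2.543 μm/a
  mass loss = 2.543 μm/a × 7.14 g/cm³ = 18.16 g·m⁻²·a⁻¹
Ordering by g·m⁻²·a⁻¹: copper (22.8) > zinc (18.2)

zinc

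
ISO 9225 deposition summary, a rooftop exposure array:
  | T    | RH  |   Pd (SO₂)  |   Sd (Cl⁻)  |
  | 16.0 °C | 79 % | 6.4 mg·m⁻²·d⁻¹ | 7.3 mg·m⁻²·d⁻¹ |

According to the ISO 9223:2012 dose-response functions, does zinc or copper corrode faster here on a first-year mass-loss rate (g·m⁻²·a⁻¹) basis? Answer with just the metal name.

copper

zinc: temperature factor f = -0.071·(6.0) = -0.4260
  Pd branch = 0.0129·Pd^0.44·e^(0.046·RH+f) = 0.722 μm/a
  Sd branch = 0.0175·Sd^0.57·e^(0.008·RH+0.085·T) = 0.3983 μm/a
  r_corr = 0.722 + 0.3983 = 1.12 μm/a
  mass loss = 1.12 μm/a × 7.14 g/cm³ = 7.999 g·m⁻²·a⁻¹
copper: T>10 °C ⇒ hinge -0.080·(16.0−10) = -0.4800
  Pd branch = 0.0053·Pd^0.26·e^(0.059·RH+f) = 0.5619 μm/a
  Cl⁻ term: 0.01025·7.3^0.27·exp(0.036·79+0.049·16.0) = 0.6598
  r_corr = 0.5619 + 0.6598 = 1.222 μm/a
  mass loss = 1.222 μm/a × 8.96 g/cm³ = 10.95 g·m⁻²·a⁻¹
Ordering by g·m⁻²·a⁻¹: copper (10.9) > zinc (8)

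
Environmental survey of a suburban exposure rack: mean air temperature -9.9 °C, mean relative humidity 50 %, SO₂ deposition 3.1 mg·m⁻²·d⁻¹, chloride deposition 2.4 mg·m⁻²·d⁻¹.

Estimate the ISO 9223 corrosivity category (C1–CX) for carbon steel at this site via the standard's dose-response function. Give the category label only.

C1

carbon steel: f(T) = +0.150·(T−10) [T≤10 °C] = -2.9850
  SO₂ term: 1.77·3.1^0.52·exp(0.02·50-2.9850) = 0.4379
  Sd branch = 0.102·Sd^0.62·e^(0.033·RH+0.04·T) = 0.6151 μm/a
  sum: 0.4379 + 0.6151 → r_corr = 1.053 μm/a
Category bounds: 0…1.3 μm/a bracket r_corr ⇒ C1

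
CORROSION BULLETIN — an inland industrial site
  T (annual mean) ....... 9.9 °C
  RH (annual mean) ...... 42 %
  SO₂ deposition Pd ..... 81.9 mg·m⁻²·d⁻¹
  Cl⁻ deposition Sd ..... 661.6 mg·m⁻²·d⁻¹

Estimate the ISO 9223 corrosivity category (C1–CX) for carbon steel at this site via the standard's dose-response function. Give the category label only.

carbon steel: temperature factor f = +0.150·(-0.1) = -0.0150
  Pd branch = 1.77·Pd^0.52·e^(0.02·RH+f) = 39.92 μm/a
  Sd branch = 0.102·Sd^0.62·e^(0.033·RH+0.04·T) = 33.98 μm/a
  r_corr = 39.92 + 33.98 = 73.9 μm/a
ISO 9223 Table 2 (carbon steel): 50 < 73.9 ≤ 80 μm/a ⇒ C4

C4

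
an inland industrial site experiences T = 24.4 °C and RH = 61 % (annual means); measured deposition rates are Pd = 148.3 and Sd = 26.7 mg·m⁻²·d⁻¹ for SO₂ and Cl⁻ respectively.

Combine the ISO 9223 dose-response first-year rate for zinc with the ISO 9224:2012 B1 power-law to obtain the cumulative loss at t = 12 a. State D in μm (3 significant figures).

zinc: T>10 °C ⇒ hinge -0.071·(24.4−10) = -1.0224
  SO₂ term: 0.0129·148.3^0.44·exp(0.046·61-1.0224) = 0.6926
  Sd branch = 0.0175·Sd^0.57·e^(0.008·RH+0.085·T) = 1.475 μm/a
  sum: 0.6926 + 1.475 → r_corr = 2.168 μm/a
Long-term exponent b (ISO 9224 Table 2, B1) = 0.813
  D(12) = 2.168 × 12^0.813 = 2.168 × 7.54 = 16.34 μm

D(12) = 16.3 μm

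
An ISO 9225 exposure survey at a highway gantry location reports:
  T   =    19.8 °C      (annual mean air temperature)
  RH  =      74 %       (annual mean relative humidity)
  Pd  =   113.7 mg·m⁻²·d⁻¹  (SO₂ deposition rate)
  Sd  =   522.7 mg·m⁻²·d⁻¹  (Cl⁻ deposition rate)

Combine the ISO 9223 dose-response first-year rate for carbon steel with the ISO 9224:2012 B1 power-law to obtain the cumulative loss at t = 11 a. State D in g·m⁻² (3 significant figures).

carbon steel: T>10 °C ⇒ hinge -0.054·(19.8−10) = -0.5292
  Pd branch = 1.77·Pd^0.52·e^(0.02·RH+f) = 53.69 μm/a
  Sd branch = 0.102·Sd^0.62·e^(0.033·RH+0.04·T) = 125.4 μm/a
  r_corr = 53.69 + 125.4 = 179.1 μm/a
ISO 9224: D(t) = r_corr · t^b with b = 0.523 (carbon steel, B1)
  D(11) = 179.1 × 11^0.523 = 179.1 × 3.505 = 627.8 μm
  Mass loss = 627.8 μm × 7.85 g/cm³ = 4928 g·m⁻²

D(11) = 4.93e+03 g·m⁻²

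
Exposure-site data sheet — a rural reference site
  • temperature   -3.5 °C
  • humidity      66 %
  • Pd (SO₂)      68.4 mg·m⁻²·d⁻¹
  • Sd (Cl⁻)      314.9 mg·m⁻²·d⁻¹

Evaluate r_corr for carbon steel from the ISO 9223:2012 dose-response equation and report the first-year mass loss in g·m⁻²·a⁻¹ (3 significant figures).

r_corr = 279 g·m⁻²·a⁻¹

carbon steel: T≤10 °C ⇒ hinge +0.150·(-3.5−10) = -2.0250
  SO₂ term: 1.77·68.4^0.52·exp(0.02·66-2.0250) = 7.871
  Sd branch = 0.102·Sd^0.62·e^(0.033·RH+0.04·T) = 27.71 μm/a
  r_corr = 7.871 + 27.71 = 35.58 μm/a
Convert to mass loss: 35.58 μm/a × 7.85 g/cm³ = 279.3 g·m⁻²·a⁻¹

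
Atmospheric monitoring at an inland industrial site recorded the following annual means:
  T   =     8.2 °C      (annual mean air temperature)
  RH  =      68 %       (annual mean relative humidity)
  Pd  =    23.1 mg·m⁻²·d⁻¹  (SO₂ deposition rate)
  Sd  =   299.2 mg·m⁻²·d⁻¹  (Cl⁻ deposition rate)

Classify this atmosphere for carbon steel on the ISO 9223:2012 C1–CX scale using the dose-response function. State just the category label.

carbon steel: temperature factor f = +0.150·(-1.8) = -0.2700
  sulphur-dioxide contribution → 26.94 μm/a
  chloride contribution → 45.78 μm/a
  ⇒ r_corr(carbon steel) = 72.72 μm/a
Category bounds: 50…80 μm/a bracket r_corr ⇒ C4

C4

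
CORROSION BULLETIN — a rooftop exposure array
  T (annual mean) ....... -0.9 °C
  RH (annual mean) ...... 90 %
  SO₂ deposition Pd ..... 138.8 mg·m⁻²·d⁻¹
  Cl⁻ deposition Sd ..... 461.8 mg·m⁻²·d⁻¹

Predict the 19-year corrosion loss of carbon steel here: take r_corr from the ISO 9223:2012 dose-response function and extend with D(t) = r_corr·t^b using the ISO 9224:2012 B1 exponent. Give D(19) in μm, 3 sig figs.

D(19) = 528 μm

carbon steel: f(T) = +0.150·(T−10) [T≤10 °C] = -1.6350
  SO₂ term: 1.77·138.8^0.52·exp(0.02·90-1.6350) = 27.14
  Sd branch = 0.102·Sd^0.62·e^(0.033·RH+0.04·T) = 86.06 μm/a
  sum: 27.14 + 86.06 → r_corr = 113.2 μm/a
Power-law: D(19) = r_corr · 19^0.523
  D(19) = 113.2 × 19^0.523 = 113.2 × 4.664 = 528 μm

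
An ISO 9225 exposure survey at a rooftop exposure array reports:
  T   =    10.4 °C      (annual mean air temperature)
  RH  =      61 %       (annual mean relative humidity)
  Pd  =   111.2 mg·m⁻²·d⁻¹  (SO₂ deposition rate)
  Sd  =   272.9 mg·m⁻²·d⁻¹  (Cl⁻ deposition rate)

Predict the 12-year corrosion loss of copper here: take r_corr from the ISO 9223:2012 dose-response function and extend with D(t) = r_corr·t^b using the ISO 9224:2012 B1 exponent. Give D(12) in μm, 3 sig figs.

copper: temperature factor f = -0.080·(0.4) = -0.0320
  Pd branch = 0.0053·Pd^0.26·e^(0.059·RH+f) = 0.6388 μm/a
  Sd branch = 0.01025·Sd^0.27·e^(0.036·RH+0.049·T) = 0.6974 μm/a
  sum: 0.6388 + 0.6974 → r_corr = 1.336 μm/a
Power-law: D(12) = r_corr · 12^0.667
  D(12) = 1.336 × 12^0.667 = 1.336 × 5.246 = 7.01 μm

D(12) = 7.01 μm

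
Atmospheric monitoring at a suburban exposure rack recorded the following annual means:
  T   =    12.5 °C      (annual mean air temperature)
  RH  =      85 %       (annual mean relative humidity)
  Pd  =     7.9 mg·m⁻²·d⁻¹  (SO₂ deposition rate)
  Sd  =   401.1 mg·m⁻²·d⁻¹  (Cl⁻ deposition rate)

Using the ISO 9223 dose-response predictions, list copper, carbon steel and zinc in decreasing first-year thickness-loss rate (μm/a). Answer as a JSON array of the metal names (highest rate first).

copper: T>10 °C ⇒ hinge -0.080·(12.5−10) = -0.2000
  Pd branch = 0.0053·Pd^0.26·e^(0.059·RH+f) = 1.119 μm/a
  Cl⁻ term: 0.01025·401.1^0.27·exp(0.036·85+0.049·12.5) = 2.035
  sum: 1.119 + 2.035 → r_corr = 3.154 μm/a
carbon steel: T>10 °C ⇒ hinge -0.054·(12.5−10) = -0.1350
  SO₂ term: 1.77·7.9^0.52·exp(0.02·85-0.1350) = 24.8
  Sd branch = 0.102·Sd^0.62·e^(0.033·RH+0.04·T) = 114.3 μm/a
  r_corr = 24.8 + 114.3 = 139.1 μm/a
zinc: T>10 °C ⇒ hinge -0.071·(12.5−10) = -0.1775
  Pd branch = 0.0129·Pd^0.44·e^(0.046·RH+f) = 1.338 μm/a
  Cl⁻ term: 0.0175·401.1^0.57·exp(0.008·85+0.085·12.5) = 3.045
  sum: 1.338 + 3.045 → r_corr = 4.384 μm/a
Ordering by μm/a: carbon steel (139) > zinc (4.38) > copper (3.15)

["carbon steel", "zinc", "copper"]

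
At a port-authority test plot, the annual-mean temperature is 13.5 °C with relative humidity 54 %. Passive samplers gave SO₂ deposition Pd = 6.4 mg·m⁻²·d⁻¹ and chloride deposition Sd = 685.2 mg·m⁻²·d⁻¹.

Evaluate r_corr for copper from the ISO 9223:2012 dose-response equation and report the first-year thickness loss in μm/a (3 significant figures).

copper: f(T) = -0.080·(T−10) [T>10 °C] = -0.2800
  Pd branch = 0.0053·Pd^0.26·e^(0.059·RH+f) = 0.157 μm/a
  Cl⁻ term: 0.01025·685.2^0.27·exp(0.036·54+0.049·13.5) = 0.809
  sum: 0.157 + 0.809 → r_corr = 0.966 μm/a

r_corr = 0.966 μm/a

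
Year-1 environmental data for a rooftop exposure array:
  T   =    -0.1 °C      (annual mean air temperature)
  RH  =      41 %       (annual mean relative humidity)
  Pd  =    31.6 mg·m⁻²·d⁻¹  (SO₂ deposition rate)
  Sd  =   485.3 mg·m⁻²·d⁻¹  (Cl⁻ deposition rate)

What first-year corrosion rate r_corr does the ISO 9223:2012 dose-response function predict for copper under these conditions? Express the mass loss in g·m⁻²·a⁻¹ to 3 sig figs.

copper: f(T) = +0.126·(T−10) [T≤10 °C] = -1.2726
  SO₂ term: 0.0053·31.6^0.26·exp(0.059·41-1.2726) = 0.04093
  Cl⁻ term: 0.01025·485.3^0.27·exp(0.036·41+0.049·-0.1) = 0.237
  sum: 0.04093 + 0.237 → r_corr = 0.278 μm/a
Convert to mass loss: 0.278 μm/a × 8.96 g/cm³ = 2.491 g·m⁻²·a⁻¹

r_corr = 2.49 g·m⁻²·a⁻¹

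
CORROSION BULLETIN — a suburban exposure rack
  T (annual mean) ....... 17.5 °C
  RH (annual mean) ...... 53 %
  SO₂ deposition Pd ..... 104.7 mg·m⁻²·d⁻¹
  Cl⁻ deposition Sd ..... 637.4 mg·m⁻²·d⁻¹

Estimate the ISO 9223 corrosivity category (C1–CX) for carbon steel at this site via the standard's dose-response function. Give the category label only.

C5

carbon steel: temperature factor f = -0.054·(7.5) = -0.4050
  Pd branch = 1.77·Pd^0.52·e^(0.02·RH+f) = 38.27 μm/a
  Sd branch = 0.102·Sd^0.62·e^(0.033·RH+0.04·T) = 64.7 μm/a
  sum: 38.27 + 64.7 → r_corr = 103 μm/a
103 μm/a falls in (80, 200] for carbon steel → category C5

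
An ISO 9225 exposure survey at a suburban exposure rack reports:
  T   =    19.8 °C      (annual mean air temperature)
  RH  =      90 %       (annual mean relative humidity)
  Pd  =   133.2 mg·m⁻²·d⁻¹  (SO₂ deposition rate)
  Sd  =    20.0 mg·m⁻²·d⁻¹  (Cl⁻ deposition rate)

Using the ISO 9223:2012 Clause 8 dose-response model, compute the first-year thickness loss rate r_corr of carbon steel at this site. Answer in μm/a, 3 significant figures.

r_corr = 108 μm/a

carbon steel: f(T) = -0.054·(T−10) [T>10 °C] = -0.5292
  Pd branch = 1.77·Pd^0.52·e^(0.02·RH+f) = 80.28 μm/a
  Sd branch = 0.102·Sd^0.62·e^(0.033·RH+0.04·T) = 28.12 μm/a
  r_corr = 80.28 + 28.12 = 108.4 μm/a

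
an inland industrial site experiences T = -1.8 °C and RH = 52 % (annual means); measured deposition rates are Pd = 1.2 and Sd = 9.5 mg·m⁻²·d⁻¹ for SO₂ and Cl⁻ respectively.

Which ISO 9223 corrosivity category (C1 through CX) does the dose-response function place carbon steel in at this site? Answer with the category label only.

carbon steel: temperature factor f = +0.150·(-11.8) = -1.7700
  sulphur-dioxide contribution → 0.9378 μm/a
  chloride contribution → 2.132 μm/a
  total first-year rate 3.07 μm/a
3.07 μm/a falls in (1.3, 25] for carbon steel → category C2

C2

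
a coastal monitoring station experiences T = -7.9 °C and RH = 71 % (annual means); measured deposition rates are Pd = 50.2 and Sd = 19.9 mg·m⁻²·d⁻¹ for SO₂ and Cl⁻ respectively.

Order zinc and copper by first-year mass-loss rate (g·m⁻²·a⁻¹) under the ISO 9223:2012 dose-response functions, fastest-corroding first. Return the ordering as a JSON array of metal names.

["zinc", "copper"]

zinc: T≤10 °C ⇒ hinge +0.038·(-7.9−10) = -0.6802
  SO₂ term: 0.0129·50.2^0.44·exp(0.046·71-0.6802) = 0.9592
  Cl⁻ term: 0.0175·19.9^0.57·exp(0.008·71+0.085·-7.9) = 0.08678
  sum: 0.9592 + 0.08678 → r_corr = 1.046 μm/a
  mass loss = 1.046 μm/a × 7.14 g/cm³ = 7.468 g·m⁻²·a⁻¹
copper: f(T) = +0.126·(T−10) [T≤10 °C] = -2.2554
  SO₂ term: 0.0053·50.2^0.26·exp(0.059·71-2.2554) = 0.1014
  Sd branch = 0.01025·Sd^0.27·e^(0.036·RH+0.049·T) = 0.2011 μm/a
  r_corr = 0.1014 + 0.2011 = 0.3025 μm/a
  mass loss = 0.3025 μm/a × 8.96 g/cm³ = 2.711 g·m⁻²·a⁻¹
Ordering by g·m⁻²·a⁻¹: zinc (7.47) > copper (2.71)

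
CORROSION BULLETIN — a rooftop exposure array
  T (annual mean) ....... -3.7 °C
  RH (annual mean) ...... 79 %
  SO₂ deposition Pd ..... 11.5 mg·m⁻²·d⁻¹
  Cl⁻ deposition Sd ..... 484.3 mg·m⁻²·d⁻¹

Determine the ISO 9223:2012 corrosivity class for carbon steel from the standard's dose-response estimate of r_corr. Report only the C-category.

C4

carbon steel: temperature factor f = +0.150·(-13.7) = -2.0550
  SO₂ term: 1.77·11.5^0.52·exp(0.02·79-2.0550) = 3.92
  Sd branch = 0.102·Sd^0.62·e^(0.033·RH+0.04·T) = 55.12 μm/a
  sum: 3.92 + 55.12 → r_corr = 59.04 μm/a
59 μm/a falls in (50, 80] for carbon steel → category C4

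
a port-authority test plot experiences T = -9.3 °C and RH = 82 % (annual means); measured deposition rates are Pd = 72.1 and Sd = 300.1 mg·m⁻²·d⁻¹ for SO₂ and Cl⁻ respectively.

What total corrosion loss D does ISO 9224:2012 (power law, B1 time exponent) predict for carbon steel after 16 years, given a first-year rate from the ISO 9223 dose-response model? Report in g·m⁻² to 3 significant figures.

D(16) = 1.37e+03 g·m⁻²

carbon steel: temperature factor f = +0.150·(-19.3) = -2.8950
  SO₂ term: 1.77·72.1^0.52·exp(0.02·82-2.8950) = 4.667
  Cl⁻ term: 0.102·300.1^0.62·exp(0.033·82+0.04·-9.3) = 36.15
  sum: 4.667 + 36.15 → r_corr = 40.82 μm/a
Power-law: D(16) = r_corr · 16^0.523
  D(16) = 40.82 × 16^0.523 = 40.82 × 4.263 = 174 μm
  Mass loss = 174 μm × 7.85 g/cm³ = 1366 g·m⁻²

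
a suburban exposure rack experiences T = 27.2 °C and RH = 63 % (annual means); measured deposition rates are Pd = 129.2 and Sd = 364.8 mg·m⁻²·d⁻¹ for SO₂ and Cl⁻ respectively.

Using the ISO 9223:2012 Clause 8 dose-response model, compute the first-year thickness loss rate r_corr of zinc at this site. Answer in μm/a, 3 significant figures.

r_corr = 9.03 μm/a

zinc: f(T) = -0.071·(T−10) [T>10 °C] = -1.2212
  SO₂ term: 0.0129·129.2^0.44·exp(0.046·63-1.2212) = 0.5858
  Sd branch = 0.0175·Sd^0.57·e^(0.008·RH+0.085·T) = 8.441 μm/a
  r_corr = 0.5858 + 8.441 = 9.027 μm/a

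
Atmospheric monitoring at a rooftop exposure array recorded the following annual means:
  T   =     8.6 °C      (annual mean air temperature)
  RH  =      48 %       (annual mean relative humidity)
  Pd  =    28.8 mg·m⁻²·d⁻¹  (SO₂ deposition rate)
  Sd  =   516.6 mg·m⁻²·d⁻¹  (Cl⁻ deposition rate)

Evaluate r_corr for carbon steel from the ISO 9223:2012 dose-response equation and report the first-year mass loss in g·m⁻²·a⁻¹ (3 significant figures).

carbon steel: temperature factor f = +0.150·(-1.4) = -0.2100
  Pd branch = 1.77·Pd^0.52·e^(0.02·RH+f) = 21.51 μm/a
  Cl⁻ term: 0.102·516.6^0.62·exp(0.033·48+0.04·8.6) = 33.73
  sum: 21.51 + 33.73 → r_corr = 55.24 μm/a
Convert to mass loss: 55.24 μm/a × 7.85 g/cm³ = 433.6 g·m⁻²·a⁻¹

r_corr = 434 g·m⁻²·a⁻¹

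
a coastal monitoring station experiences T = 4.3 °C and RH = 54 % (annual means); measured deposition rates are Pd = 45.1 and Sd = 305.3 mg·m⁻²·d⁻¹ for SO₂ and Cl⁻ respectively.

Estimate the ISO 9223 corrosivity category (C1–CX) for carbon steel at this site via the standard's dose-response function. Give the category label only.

C3

carbon steel: temperature factor f = +0.150·(-5.7) = -0.8550
  SO₂ term: 1.77·45.1^0.52·exp(0.02·54-0.8550) = 16.06
  Cl⁻ term: 0.102·305.3^0.62·exp(0.033·54+0.04·4.3) = 24.99
  r_corr = 16.06 + 24.99 = 41.05 μm/a
ISO 9223 Table 2 (carbon steel): 25 < 41.1 ≤ 50 μm/a ⇒ C3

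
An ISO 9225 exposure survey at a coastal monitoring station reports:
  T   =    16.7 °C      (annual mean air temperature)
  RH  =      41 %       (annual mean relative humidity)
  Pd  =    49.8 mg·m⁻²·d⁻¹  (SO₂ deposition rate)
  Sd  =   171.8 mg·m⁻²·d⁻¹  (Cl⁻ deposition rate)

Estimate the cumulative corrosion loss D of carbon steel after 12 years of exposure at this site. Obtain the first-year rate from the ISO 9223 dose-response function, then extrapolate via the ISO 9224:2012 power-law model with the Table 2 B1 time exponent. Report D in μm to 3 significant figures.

carbon steel: temperature factor f = -0.054·(6.7) = -0.3618
  sulphur-dioxide contribution → 21.36 μm/a
  chloride contribution → 18.71 μm/a
  total first-year rate 40.06 μm/a
Power-law: D(12) = r_corr · 12^0.523
  D(12) = 40.06 × 12^0.523 = 40.06 × 3.668 = 146.9 μm

D(12) = 147 μm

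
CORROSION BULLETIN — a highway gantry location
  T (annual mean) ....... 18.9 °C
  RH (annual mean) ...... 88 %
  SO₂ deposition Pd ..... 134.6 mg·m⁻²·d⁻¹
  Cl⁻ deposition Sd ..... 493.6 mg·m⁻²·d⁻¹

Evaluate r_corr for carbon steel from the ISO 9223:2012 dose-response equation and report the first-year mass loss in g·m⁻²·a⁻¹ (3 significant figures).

r_corr = 2.09e+03 g·m⁻²·a⁻¹

carbon steel: T>10 °C ⇒ hinge -0.054·(18.9−10) = -0.4806
  Pd branch = 1.77·Pd^0.52·e^(0.02·RH+f) = 81.42 μm/a
  Sd branch = 0.102·Sd^0.62·e^(0.033·RH+0.04·T) = 185.4 μm/a
  r_corr = 81.42 + 185.4 = 266.8 μm/a
Convert to mass loss: 266.8 μm/a × 7.85 g/cm³ = 2094 g·m⁻²·a⁻¹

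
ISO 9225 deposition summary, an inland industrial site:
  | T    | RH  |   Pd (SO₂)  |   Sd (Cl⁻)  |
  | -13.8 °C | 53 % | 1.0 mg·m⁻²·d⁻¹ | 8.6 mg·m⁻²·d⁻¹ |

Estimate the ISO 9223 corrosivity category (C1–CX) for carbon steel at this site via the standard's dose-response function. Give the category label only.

C2

carbon steel: temperature factor f = +0.150·(-23.8) = -3.5700
  SO₂ term: 1.77·1.0^0.52·exp(0.02·53-3.5700) = 0.1438
  Sd branch = 0.102·Sd^0.62·e^(0.033·RH+0.04·T) = 1.282 μm/a
  r_corr = 0.1438 + 1.282 = 1.426 μm/a
ISO 9223 Table 2 (carbon steel): 1.3 < 1.43 ≤ 25 μm/a ⇒ C2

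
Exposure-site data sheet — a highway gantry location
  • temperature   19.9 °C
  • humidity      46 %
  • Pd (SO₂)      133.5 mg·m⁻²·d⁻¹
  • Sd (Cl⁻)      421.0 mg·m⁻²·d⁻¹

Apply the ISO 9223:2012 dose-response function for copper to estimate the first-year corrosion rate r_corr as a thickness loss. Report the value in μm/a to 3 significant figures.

r_corr = 0.857 μm/a

copper: T>10 °C ⇒ hinge -0.080·(19.9−10) = -0.7920
  sulphur-dioxide contribution → 0.1293 μm/a
  chloride contribution → 0.7277 μm/a
  total first-year rate 0.857 μm/a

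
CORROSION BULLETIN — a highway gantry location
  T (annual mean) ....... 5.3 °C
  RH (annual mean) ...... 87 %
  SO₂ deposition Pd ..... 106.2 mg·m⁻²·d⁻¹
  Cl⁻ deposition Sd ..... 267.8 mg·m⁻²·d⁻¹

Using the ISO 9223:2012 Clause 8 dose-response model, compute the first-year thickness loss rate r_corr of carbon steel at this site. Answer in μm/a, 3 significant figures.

carbon steel: temperature factor f = +0.150·(-4.7) = -0.7050
  Pd branch = 1.77·Pd^0.52·e^(0.02·RH+f) = 56.37 μm/a
  Cl⁻ term: 0.102·267.8^0.62·exp(0.033·87+0.04·5.3) = 71.25
  sum: 56.37 + 71.25 → r_corr = 127.6 μm/a

r_corr = 128 μm/a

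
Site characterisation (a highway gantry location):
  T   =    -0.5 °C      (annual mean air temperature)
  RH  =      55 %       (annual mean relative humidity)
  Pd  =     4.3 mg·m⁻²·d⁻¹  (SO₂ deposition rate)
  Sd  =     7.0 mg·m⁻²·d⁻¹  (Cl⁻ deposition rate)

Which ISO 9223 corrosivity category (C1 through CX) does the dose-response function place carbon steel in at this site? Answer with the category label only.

carbon steel: temperature factor f = +0.150·(-10.5) = -1.5750
  sulphur-dioxide contribution → 2.35 μm/a
  chloride contribution → 2.052 μm/a
  total first-year rate 4.402 μm/a
ISO 9223 Table 2 (carbon steel): 1.3 < 4.4 ≤ 25 μm/a ⇒ C2

C2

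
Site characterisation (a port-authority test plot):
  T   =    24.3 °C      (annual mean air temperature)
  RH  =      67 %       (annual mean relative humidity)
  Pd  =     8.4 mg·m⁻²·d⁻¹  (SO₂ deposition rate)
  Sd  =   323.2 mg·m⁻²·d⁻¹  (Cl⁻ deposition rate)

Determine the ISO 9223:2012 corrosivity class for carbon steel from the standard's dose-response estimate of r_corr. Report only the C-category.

carbon steel: f(T) = -0.054·(T−10) [T>10 °C] = -0.7722
  sulphur-dioxide contribution → 9.445 μm/a
  chloride contribution → 88.48 μm/a
  ⇒ r_corr(carbon steel) = 97.92 μm/a
Category bounds: 80…200 μm/a bracket r_corr ⇒ C5

C5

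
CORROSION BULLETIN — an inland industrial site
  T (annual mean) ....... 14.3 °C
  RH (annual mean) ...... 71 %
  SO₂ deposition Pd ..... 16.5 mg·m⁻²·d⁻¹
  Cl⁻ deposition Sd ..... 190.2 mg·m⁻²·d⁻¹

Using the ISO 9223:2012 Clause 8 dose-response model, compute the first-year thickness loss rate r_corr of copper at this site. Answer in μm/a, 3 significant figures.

r_corr = 1.61 μm/a

copper: T>10 °C ⇒ hinge -0.080·(14.3−10) = -0.3440
  SO₂ term: 0.0053·16.5^0.26·exp(0.059·71-0.3440) = 0.5137
  Sd branch = 0.01025·Sd^0.27·e^(0.036·RH+0.049·T) = 1.098 μm/a
  sum: 0.5137 + 1.098 → r_corr = 1.611 μm/a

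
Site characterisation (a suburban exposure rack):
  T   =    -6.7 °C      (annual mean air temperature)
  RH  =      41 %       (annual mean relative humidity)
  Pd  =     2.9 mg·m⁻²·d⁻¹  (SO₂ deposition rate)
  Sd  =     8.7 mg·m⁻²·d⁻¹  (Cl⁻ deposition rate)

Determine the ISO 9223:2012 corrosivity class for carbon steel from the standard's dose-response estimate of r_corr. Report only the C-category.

C2

carbon steel: f(T) = +0.150·(T−10) [T≤10 °C] = -2.5050
  sulphur-dioxide contribution → 0.571 μm/a
  chloride contribution → 1.154 μm/a
  total first-year rate 1.725 μm/a
ISO 9223 Table 2 (carbon steel): 1.3 < 1.73 ≤ 25 μm/a ⇒ C2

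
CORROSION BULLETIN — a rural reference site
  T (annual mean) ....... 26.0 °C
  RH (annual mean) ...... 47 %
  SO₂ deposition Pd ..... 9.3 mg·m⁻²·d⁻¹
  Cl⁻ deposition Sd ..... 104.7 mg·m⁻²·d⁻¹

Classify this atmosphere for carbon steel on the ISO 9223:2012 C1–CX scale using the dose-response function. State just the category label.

carbon steel: temperature factor f = -0.054·(16.0) = -0.8640
  SO₂ term: 1.77·9.3^0.52·exp(0.02·47-0.8640) = 6.09
  Sd branch = 0.102·Sd^0.62·e^(0.033·RH+0.04·T) = 24.33 μm/a
  r_corr = 6.09 + 24.33 = 30.42 μm/a
ISO 9223 Table 2 (carbon steel): 25 < 30.4 ≤ 50 μm/a ⇒ C3

C3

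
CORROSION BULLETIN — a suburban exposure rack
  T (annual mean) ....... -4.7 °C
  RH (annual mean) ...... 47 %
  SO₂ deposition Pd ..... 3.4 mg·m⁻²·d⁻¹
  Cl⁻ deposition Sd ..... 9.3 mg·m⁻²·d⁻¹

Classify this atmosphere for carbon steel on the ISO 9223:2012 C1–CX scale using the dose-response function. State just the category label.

C2

carbon steel: f(T) = +0.150·(T−10) [T≤10 °C] = -2.2050
  Pd branch = 1.77·Pd^0.52·e^(0.02·RH+f) = 0.944 μm/a
  Sd branch = 0.102·Sd^0.62·e^(0.033·RH+0.04·T) = 1.589 μm/a
  r_corr = 0.944 + 1.589 = 2.533 μm/a
Category bounds: 1.3…25 μm/a bracket r_corr ⇒ C2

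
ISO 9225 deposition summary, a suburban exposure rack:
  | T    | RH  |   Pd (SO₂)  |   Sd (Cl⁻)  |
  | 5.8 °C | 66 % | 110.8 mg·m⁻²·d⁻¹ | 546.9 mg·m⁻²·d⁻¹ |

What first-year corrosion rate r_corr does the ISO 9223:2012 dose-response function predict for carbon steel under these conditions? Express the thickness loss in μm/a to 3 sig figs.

r_corr = 97.4 μm/a

carbon steel: temperature factor f = +0.150·(-4.2) = -0.6300
  Pd branch = 1.77·Pd^0.52·e^(0.02·RH+f) = 40.81 μm/a
  Sd branch = 0.102·Sd^0.62·e^(0.033·RH+0.04·T) = 56.59 μm/a
  sum: 40.81 + 56.59 → r_corr = 97.4 μm/a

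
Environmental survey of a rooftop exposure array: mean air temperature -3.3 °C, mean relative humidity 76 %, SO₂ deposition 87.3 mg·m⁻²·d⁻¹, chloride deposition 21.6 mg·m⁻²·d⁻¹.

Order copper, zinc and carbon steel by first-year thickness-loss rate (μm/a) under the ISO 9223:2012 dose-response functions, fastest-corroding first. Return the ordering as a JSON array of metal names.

["carbon steel", "zinc", "copper"]

copper: temperature factor f = +0.126·(-13.3) = -1.6758
  SO₂ term: 0.0053·87.3^0.26·exp(0.059·76-1.6758) = 0.2809
  Sd branch = 0.01025·Sd^0.27·e^(0.036·RH+0.049·T) = 0.3083 μm/a
  sum: 0.2809 + 0.3083 → r_corr = 0.5892 μm/a
zinc: temperature factor f = +0.038·(-13.3) = -0.5054
  Pd branch = 0.0129·Pd^0.44·e^(0.046·RH+f) = 1.834 μm/a
  Sd branch = 0.0175·Sd^0.57·e^(0.008·RH+0.085·T) = 0.1399 μm/a
  r_corr = 1.834 + 0.1399 = 1.974 μm/a
carbon steel: f(T) = +0.150·(T−10) [T≤10 °C] = -1.9950
  SO₂ term: 1.77·87.3^0.52·exp(0.02·76-1.9950) = 11.25
  Sd branch = 0.102·Sd^0.62·e^(0.033·RH+0.04·T) = 7.376 μm/a
  r_corr = 11.25 + 7.376 = 18.62 μm/a
Ordering by μm/a: carbon steel (18.6) > zinc (1.97) > copper (0.589)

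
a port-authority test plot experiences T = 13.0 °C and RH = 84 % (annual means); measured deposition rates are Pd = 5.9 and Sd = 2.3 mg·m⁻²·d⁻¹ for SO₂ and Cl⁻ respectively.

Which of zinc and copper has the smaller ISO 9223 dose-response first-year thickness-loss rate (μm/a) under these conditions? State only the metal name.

zinc

zinc: f(T) = -0.071·(T−10) [T>10 °C] = -0.2130
  SO₂ term: 0.0129·5.9^0.44·exp(0.046·84-0.2130) = 1.085
  Sd branch = 0.0175·Sd^0.57·e^(0.008·RH+0.085·T) = 0.1663 μm/a
  r_corr = 1.085 + 0.1663 = 1.251 μm/a
copper: temperature factor f = -0.080·(3.0) = -0.2400
  SO₂ term: 0.0053·5.9^0.26·exp(0.059·84-0.2400) = 0.9394
  Sd branch = 0.01025·Sd^0.27·e^(0.036·RH+0.049·T) = 0.4993 μm/a
  r_corr = 0.9394 + 0.4993 = 1.439 μm/a
Ordering by μm/a: copper (1.44) > zinc (1.25)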